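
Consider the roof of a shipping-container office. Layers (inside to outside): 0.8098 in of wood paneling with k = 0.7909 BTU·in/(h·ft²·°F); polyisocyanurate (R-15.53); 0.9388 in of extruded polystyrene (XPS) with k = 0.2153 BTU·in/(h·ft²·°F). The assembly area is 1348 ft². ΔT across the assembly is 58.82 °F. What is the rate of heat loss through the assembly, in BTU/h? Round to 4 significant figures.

3791 BTU/h

0.8098/0.7909 = 1.0239
0.9388/0.2153 = 4.3604
R_total = 1.0239 + 15.53 + 4.3604 = 20.914 ft²·°F·h/BTU
Q = A·ΔT/R = 1348 × 58.82 / 20.914 = 3791.2 BTU/h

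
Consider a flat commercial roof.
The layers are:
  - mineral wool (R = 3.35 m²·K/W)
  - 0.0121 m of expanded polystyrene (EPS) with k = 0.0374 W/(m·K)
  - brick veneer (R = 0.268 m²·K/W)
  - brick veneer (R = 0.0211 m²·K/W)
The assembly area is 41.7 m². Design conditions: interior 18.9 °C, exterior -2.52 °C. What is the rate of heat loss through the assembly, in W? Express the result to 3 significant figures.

225 W

0.0121/0.0374 = 0.3235
R_total = 3.35 + 0.3235 + 0.268 + 0.0211 = 3.963 m²·K/W
Q = A·ΔT/R = 41.7 × (18.9 − (-2.52)) / 3.963 = 225.4 W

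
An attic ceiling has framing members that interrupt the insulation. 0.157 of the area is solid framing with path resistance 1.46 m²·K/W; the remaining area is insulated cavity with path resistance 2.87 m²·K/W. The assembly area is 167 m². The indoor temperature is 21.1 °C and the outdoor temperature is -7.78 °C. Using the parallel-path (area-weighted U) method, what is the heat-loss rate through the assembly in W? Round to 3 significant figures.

U_eff = 0.843/2.87 + 0.157/1.46 = 0.2937 + 0.1075 = 0.4013
R_eff = 1/U_eff = 2.492 m²·K/W
Q = 167 × (21.1 − (-7.78)) / 2.492 = 1935 W

1940 W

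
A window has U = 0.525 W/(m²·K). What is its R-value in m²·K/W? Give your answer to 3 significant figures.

1.90 m²·K/W

R = 1/U = 1/0.525 = 1.905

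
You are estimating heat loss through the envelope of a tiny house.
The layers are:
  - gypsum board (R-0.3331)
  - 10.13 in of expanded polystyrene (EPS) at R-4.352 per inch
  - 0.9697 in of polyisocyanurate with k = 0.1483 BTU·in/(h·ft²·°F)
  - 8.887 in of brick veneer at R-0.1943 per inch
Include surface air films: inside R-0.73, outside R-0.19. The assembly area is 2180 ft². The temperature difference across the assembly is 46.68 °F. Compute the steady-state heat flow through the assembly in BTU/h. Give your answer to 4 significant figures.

10.13 × 4.352 = 44.086
0.9697/0.1483 = 6.5388
8.887 × 0.1943 = 1.7267
R_total = 0.73 + 0.3331 + 44.086 + 6.5388 + 1.7267 + 0.19 = 53.604 ft²·°F·h/BTU
Q = A·ΔT/R = 2180 × 46.68 / 53.604 = 1898.4 BTU/h

1898 BTU/h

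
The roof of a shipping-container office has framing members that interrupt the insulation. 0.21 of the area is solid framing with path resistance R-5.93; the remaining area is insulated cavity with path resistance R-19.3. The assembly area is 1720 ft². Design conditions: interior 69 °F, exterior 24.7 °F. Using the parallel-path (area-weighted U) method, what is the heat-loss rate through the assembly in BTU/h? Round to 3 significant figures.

U_eff = 0.79/19.3 + 0.21/5.93 = 0.04093 + 0.03541 = 0.07635
R_eff = 1/U_eff = 13.1 ft²·°F·h/BTU
Q = 1720 × (69 − 24.7) / 13.1 = 5817 BTU/h

5820 BTU/h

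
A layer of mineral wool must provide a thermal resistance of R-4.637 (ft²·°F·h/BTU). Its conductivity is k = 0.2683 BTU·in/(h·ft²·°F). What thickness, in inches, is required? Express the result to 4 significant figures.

L = R × k = 4.637 × 0.2683 = 1.2441 in

1.244 in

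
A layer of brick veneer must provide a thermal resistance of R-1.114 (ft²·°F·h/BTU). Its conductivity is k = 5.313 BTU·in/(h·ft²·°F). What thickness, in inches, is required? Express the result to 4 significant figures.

5.919 in

L = R × k = 1.114 × 5.313 = 5.9187 in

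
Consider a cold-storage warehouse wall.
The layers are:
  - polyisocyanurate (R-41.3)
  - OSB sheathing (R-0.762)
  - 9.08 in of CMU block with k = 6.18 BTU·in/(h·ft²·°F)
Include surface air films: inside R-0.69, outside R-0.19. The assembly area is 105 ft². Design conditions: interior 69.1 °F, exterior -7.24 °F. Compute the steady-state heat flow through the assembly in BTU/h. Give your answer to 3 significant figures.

180 BTU/h

9.08/6.18 = 1.469
R_total = 0.69 + 41.3 + 0.762 + 1.469 + 0.19 = 44.41 ft²·°F·h/BTU
Q = A·ΔT/R = 105 × (69.1 − (-7.24)) / 44.41 = 180.5 BTU/h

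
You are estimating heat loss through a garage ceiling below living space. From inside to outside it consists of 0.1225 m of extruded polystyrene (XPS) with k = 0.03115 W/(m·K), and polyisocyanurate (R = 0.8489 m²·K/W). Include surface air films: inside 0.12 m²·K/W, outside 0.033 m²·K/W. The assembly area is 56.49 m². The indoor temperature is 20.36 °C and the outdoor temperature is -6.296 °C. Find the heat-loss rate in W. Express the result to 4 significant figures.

0.1225/0.03115 = 3.9326
R_total = 0.12 + 3.9326 + 0.8489 + 0.033 = 4.9345 m²·K/W
Q = A·ΔT/R = 56.49 × (20.36 − (-6.296)) / 4.9345 = 305.16 W

305.2 W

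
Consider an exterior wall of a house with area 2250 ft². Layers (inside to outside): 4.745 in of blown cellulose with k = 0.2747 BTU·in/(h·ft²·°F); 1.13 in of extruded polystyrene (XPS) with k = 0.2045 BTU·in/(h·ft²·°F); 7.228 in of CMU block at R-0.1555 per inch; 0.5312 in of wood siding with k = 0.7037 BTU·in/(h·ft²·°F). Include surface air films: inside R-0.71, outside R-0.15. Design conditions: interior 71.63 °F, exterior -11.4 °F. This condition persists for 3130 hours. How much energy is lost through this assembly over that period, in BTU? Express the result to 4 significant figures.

4.745/0.2747 = 17.273
1.13/0.2045 = 5.5257
7.228 × 0.1555 = 1.124
0.5312/0.7037 = 0.75487
R_total = 0.71 + 17.273 + 5.5257 + 1.124 + 0.75487 + 0.15 = 25.538 ft²·°F·h/BTU
Q = 2250 × (71.63 − (-11.4)) / 25.538 = 7315.3 BTU/h
E = 7315.3 × 3130 = 22897000 BTU

22900000 BTU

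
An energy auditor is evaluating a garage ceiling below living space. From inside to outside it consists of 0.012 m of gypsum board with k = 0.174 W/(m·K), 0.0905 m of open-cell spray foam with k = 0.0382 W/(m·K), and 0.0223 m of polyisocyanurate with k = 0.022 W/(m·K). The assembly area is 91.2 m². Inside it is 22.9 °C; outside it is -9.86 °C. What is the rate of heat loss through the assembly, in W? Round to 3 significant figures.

0.012/0.174 = 0.06897
0.0905/0.0382 = 2.369
0.0223/0.022 = 1.014
R_total = 0.06897 + 2.369 + 1.014 = 3.452 m²·K/W
Q = A·ΔT/R = 91.2 × (22.9 − (-9.86)) / 3.452 = 865.6 W

866 W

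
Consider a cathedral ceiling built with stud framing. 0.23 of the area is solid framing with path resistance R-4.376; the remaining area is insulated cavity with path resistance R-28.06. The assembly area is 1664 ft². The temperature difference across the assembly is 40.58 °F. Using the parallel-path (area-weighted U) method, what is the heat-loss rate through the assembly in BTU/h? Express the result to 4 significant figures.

U_eff = 0.77/28.06 + 0.23/4.376 = 0.027441 + 0.052559 = 0.080001
R_eff = 1/U_eff = 12.5 ft²·°F·h/BTU
Q = 1664 × 40.58 / 12.5 = 5402.1 BTU/h

5402 BTU/h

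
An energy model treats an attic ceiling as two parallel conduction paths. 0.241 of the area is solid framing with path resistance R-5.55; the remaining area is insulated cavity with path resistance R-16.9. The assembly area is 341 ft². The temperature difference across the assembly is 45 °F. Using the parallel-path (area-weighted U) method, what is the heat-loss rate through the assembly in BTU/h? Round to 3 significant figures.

U_eff = 0.759/16.9 + 0.241/5.55 = 0.04491 + 0.04342 = 0.08833
R_eff = 1/U_eff = 11.32 ft²·°F·h/BTU
Q = 341 × 45 / 11.32 = 1355 BTU/h

1360 BTU/h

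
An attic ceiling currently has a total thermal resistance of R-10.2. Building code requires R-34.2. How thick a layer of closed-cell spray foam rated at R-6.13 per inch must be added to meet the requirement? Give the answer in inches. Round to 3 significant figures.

ΔR = 34.2 − 10.2 = 24 ft²·°F·h/BTU
L = ΔR / (R/in) = 24/6.13 = 3.915 in

3.92 in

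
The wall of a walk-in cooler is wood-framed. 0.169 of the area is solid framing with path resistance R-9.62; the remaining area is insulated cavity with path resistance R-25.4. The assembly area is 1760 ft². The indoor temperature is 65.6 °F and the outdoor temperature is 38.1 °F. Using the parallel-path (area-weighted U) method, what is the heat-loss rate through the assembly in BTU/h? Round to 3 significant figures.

U_eff = 0.831/25.4 + 0.169/9.62 = 0.03272 + 0.01757 = 0.05028
R_eff = 1/U_eff = 19.89 ft²·°F·h/BTU
Q = 1760 × (65.6 − 38.1) / 19.89 = 2434 BTU/h

2430 BTU/h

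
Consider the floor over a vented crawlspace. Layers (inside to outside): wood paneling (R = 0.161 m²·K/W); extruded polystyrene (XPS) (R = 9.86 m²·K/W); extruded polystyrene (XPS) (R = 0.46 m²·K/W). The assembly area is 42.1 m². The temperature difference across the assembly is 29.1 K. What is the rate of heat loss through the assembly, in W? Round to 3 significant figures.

R_total = 0.161 + 9.86 + 0.46 = 10.48 m²·K/W
Q = A·ΔT/R = 42.1 × 29.1 / 10.48 = 116.9 W

117 W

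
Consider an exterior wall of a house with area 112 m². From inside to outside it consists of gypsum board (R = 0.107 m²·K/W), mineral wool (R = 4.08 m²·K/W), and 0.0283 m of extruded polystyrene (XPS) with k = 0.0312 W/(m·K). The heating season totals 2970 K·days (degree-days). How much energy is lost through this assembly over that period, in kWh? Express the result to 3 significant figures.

0.0283/0.0312 = 0.9071
R_total = 0.107 + 4.08 + 0.9071 = 5.094 m²·K/W
E = A × HDD × 24 / R / 1000 = 112 × 2970 × 24 / 5.094 / 1000 = 1567 kWh

1570 kWh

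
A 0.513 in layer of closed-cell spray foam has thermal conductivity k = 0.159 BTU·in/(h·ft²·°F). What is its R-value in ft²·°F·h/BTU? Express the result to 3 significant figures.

R = L/k = 0.513/0.159 = 3.226 ft²·°F·h/BTU

3.23 ft²·°F·h/BTU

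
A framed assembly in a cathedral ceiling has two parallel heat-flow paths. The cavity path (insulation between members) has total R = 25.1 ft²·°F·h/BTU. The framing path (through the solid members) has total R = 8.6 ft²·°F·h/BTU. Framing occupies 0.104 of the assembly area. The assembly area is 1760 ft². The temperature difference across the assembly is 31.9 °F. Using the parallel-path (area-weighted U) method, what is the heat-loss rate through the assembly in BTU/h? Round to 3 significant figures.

U_eff = 0.896/25.1 + 0.104/8.6 = 0.0357 + 0.01209 = 0.04779
R_eff = 1/U_eff = 20.92 ft²·°F·h/BTU
Q = 1760 × 31.9 / 20.92 = 2683 BTU/h

2680 BTU/h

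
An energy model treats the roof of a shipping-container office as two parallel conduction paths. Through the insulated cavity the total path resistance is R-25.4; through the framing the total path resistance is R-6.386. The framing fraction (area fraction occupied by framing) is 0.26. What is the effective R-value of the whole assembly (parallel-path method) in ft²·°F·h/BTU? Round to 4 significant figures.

14.32 ft²·°F·h/BTU

U_eff = 0.74/25.4 + 0.26/6.386 = 0.029134 + 0.040714 = 0.069848
R_eff = 1/U_eff = 14.317 ft²·°F·h/BTU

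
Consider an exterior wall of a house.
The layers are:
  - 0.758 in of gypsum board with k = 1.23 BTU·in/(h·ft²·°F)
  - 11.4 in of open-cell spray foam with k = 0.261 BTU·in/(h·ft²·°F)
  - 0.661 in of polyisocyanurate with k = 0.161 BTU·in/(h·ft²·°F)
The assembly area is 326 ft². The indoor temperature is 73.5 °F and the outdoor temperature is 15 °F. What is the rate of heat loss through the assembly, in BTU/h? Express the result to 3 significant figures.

0.758/1.23 = 0.6163
11.4/0.261 = 43.68
0.661/0.161 = 4.106
R_total = 0.6163 + 43.68 + 4.106 = 48.4 ft²·°F·h/BTU
Q = A·ΔT/R = 326 × (73.5 − 15) / 48.4 = 394 BTU/h

394 BTU/h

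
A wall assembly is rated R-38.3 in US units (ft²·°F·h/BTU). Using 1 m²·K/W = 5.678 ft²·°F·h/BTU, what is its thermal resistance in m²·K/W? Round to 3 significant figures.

6.75 m²·K/W

R_SI = 38.3/5.678 = 6.745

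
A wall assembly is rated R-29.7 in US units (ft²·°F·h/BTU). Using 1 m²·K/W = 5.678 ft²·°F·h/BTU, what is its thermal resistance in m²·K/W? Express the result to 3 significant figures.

R_SI = 29.7/5.678 = 5.231

5.23 m²·K/W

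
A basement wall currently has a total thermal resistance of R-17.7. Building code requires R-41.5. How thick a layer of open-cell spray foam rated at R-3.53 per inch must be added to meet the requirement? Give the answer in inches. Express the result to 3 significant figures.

6.74 in

ΔR = 41.5 − 17.7 = 23.8 ft²·°F·h/BTU
L = ΔR / (R/in) = 23.8/3.53 = 6.742 in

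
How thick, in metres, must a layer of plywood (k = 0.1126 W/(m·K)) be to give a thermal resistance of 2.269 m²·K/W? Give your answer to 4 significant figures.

0.2555 m

L = R·k = 2.269 × 0.1126 = 0.25549 m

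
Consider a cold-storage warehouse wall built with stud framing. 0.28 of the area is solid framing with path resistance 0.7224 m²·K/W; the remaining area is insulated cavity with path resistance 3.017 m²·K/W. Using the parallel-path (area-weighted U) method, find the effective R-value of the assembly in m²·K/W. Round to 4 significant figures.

1.597 m²·K/W

U_eff = 0.72/3.017 + 0.28/0.7224 = 0.23865 + 0.3876 = 0.62624
R_eff = 1/U_eff = 1.5968 m²·K/W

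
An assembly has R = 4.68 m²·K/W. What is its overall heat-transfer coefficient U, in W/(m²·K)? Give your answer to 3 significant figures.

0.214 W/(m²·K)

U = 1/R = 1/4.68 = 0.2137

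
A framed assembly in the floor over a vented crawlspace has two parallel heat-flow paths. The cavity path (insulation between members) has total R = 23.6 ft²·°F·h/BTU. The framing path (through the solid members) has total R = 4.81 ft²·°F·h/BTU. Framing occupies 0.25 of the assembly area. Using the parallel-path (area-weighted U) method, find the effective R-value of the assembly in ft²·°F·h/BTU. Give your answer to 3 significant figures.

U_eff = 0.75/23.6 + 0.25/4.81 = 0.03178 + 0.05198 = 0.08375
R_eff = 1/U_eff = 11.94 ft²·°F·h/BTU

11.9 ft²·°F·h/BTU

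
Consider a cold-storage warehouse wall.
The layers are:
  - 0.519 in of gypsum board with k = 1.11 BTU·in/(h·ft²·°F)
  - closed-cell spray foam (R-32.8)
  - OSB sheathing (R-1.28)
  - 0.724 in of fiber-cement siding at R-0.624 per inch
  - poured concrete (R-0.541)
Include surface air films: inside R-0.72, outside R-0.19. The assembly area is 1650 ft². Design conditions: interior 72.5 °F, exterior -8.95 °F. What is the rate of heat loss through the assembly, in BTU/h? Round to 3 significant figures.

0.519/1.11 = 0.4676
0.724 × 0.624 = 0.4518
R_total = 0.72 + 0.4676 + 32.8 + 1.28 + 0.4518 + 0.541 + 0.19 = 36.45 ft²·°F·h/BTU
Q = A·ΔT/R = 1650 × (72.5 − (-8.95)) / 36.45 = 3687 BTU/h

3690 BTU/h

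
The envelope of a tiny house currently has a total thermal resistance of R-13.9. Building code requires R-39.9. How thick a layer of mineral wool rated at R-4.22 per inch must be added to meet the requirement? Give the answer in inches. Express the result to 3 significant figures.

ΔR = 39.9 − 13.9 = 26 ft²·°F·h/BTU
L = ΔR / (R/in) = 26/4.22 = 6.161 in

6.16 in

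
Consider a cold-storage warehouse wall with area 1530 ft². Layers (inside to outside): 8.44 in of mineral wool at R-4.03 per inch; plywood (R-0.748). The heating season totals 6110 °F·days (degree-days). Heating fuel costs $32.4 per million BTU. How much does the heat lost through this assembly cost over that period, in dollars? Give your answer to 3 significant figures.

8.44 × 4.03 = 34.01
R_total = 34.01 + 0.748 = 34.76 ft²·°F·h/BTU
E = A × HDD × 24 / R = 1530 × 6110 × 24 / 34.76 = 6454000 BTU
Cost = 6454000/10⁶ × 32.4 = $209.1

209 dollars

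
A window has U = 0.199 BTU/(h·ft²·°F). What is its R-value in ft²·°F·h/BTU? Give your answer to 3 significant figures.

R = 1/U = 1/0.199 = 5.025

5.03 ft²·°F·h/BTU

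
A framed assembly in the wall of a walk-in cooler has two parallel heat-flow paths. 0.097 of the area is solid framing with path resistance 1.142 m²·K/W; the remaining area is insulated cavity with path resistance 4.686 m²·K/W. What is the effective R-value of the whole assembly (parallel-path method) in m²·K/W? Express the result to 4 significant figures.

U_eff = 0.903/4.686 + 0.097/1.142 = 0.1927 + 0.084939 = 0.27764
R_eff = 1/U_eff = 3.6018 m²·K/W

3.602 m²·K/W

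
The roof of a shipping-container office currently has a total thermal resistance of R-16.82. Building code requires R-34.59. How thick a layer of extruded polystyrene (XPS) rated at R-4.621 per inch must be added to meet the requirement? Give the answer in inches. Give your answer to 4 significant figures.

3.845 in

ΔR = 34.59 − 16.82 = 17.77 ft²·°F·h/BTU
L = ΔR / (R/in) = 17.77/4.621 = 3.8455 in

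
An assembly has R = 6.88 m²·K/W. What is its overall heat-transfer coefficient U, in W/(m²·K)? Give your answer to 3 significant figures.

U = 1/R = 1/6.88 = 0.1453

0.145 W/(m²·K)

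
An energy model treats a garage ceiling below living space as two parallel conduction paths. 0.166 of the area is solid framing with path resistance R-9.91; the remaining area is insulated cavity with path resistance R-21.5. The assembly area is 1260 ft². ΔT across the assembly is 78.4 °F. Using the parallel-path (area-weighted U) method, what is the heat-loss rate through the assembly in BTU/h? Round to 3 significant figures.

5490 BTU/h

U_eff = 0.834/21.5 + 0.166/9.91 = 0.03879 + 0.01675 = 0.05554
R_eff = 1/U_eff = 18 ft²·°F·h/BTU
Q = 1260 × 78.4 / 18 = 5487 BTU/h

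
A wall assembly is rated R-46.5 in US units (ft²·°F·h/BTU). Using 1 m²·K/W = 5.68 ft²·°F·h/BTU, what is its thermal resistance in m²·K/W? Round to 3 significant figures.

R_SI = 46.5/5.68 = 8.187

8.19 m²·K/W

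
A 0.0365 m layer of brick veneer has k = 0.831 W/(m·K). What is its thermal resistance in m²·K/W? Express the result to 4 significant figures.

R = L/k = 0.0365/0.831 = 0.043923 m²·K/W

0.04392 m²·K/W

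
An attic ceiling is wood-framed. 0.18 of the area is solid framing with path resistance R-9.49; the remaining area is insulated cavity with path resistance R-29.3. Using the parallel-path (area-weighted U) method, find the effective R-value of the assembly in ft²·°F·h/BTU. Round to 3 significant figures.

U_eff = 0.82/29.3 + 0.18/9.49 = 0.02799 + 0.01897 = 0.04695
R_eff = 1/U_eff = 21.3 ft²·°F·h/BTU

21.3 ft²·°F·h/BTU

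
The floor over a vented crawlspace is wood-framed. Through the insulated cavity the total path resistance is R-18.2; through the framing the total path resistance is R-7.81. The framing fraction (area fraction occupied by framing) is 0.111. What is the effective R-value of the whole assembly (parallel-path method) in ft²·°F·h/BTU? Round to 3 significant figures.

U_eff = 0.889/18.2 + 0.111/7.81 = 0.04885 + 0.01421 = 0.06306
R_eff = 1/U_eff = 15.86 ft²·°F·h/BTU

15.9 ft²·°F·h/BTU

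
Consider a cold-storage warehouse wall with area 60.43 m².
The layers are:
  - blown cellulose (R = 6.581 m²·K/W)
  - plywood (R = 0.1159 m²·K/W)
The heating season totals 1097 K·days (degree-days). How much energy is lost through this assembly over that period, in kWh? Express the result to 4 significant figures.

237.6 kWh

R_total = 6.581 + 0.1159 = 6.6969 m²·K/W
E = A × HDD × 24 / R / 1000 = 60.43 × 1097 × 24 / 6.6969 / 1000 = 237.57 kWh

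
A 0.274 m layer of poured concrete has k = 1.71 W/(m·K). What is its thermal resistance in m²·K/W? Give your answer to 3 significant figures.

0.160 m²·K/W

R = L/k = 0.274/1.71 = 0.1602 m²·K/W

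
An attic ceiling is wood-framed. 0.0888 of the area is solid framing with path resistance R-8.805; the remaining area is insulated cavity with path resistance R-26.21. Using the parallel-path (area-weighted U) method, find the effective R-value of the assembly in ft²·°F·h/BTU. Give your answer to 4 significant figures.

22.30 ft²·°F·h/BTU

U_eff = 0.9112/26.21 + 0.0888/8.805 = 0.034765 + 0.010085 = 0.044851
R_eff = 1/U_eff = 22.296 ft²·°F·h/BTU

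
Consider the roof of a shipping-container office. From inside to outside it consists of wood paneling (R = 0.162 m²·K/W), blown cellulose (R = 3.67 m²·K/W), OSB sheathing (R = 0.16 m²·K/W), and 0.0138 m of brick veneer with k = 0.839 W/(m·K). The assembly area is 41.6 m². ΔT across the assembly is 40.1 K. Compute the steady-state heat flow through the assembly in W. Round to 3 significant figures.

416 W

0.0138/0.839 = 0.01645
R_total = 0.162 + 3.67 + 0.16 + 0.01645 = 4.008 m²·K/W
Q = A·ΔT/R = 41.6 × 40.1 / 4.008 = 416.2 W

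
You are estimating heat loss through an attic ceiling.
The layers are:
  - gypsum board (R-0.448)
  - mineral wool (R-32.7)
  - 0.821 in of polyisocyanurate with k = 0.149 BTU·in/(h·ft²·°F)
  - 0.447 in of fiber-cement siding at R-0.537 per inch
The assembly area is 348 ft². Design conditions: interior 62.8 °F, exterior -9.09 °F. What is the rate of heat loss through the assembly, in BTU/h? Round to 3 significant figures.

643 BTU/h

0.821/0.149 = 5.51
0.447 × 0.537 = 0.24
R_total = 0.448 + 32.7 + 5.51 + 0.24 = 38.9 ft²·°F·h/BTU
Q = A·ΔT/R = 348 × (62.8 − (-9.09)) / 38.9 = 643.2 BTU/h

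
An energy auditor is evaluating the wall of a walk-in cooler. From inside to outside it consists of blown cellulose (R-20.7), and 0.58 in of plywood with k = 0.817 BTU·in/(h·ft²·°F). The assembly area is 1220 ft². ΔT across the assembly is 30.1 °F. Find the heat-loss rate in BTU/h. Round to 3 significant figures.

1720 BTU/h

0.58/0.817 = 0.7099
R_total = 20.7 + 0.7099 = 21.41 ft²·°F·h/BTU
Q = A·ΔT/R = 1220 × 30.1 / 21.41 = 1715 BTU/h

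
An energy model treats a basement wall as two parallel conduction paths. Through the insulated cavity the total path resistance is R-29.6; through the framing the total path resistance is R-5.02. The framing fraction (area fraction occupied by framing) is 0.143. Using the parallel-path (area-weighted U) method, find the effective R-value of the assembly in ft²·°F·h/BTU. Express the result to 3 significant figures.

U_eff = 0.857/29.6 + 0.143/5.02 = 0.02895 + 0.02849 = 0.05744
R_eff = 1/U_eff = 17.41 ft²·°F·h/BTU

17.4 ft²·°F·h/BTU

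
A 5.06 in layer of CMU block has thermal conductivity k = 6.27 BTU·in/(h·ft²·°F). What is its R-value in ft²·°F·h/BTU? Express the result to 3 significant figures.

0.807 ft²·°F·h/BTU

R = L/k = 5.06/6.27 = 0.807 ft²·°F·h/BTU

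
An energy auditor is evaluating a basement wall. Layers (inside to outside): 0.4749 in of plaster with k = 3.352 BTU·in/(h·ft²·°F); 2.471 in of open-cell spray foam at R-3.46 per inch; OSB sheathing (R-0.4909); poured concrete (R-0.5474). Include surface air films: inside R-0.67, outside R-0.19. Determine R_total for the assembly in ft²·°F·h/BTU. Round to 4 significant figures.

0.4749/3.352 = 0.14168
2.471 × 3.46 = 8.5497
R_total = 0.67 + 0.14168 + 8.5497 + 0.4909 + 0.5474 + 0.19 = 10.59 ft²·°F·h/BTU

10.59 ft²·°F·h/BTU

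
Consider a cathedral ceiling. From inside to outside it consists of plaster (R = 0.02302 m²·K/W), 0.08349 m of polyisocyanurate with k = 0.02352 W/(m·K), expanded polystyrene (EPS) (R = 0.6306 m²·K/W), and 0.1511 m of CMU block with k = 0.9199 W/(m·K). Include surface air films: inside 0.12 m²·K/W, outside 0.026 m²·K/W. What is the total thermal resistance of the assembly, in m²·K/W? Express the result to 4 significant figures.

4.514 m²·K/W

0.08349/0.02352 = 3.5497
0.1511/0.9199 = 0.16426
R_total = 0.12 + 0.02302 + 3.5497 + 0.6306 + 0.16426 + 0.026 = 4.5136 m²·K/W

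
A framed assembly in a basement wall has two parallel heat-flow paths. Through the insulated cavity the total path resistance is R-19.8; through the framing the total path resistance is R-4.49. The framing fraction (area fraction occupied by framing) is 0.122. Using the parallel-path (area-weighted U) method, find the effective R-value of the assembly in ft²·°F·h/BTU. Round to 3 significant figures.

14.0 ft²·°F·h/BTU

U_eff = 0.878/19.8 + 0.122/4.49 = 0.04434 + 0.02717 = 0.07151
R_eff = 1/U_eff = 13.98 ft²·°F·h/BTU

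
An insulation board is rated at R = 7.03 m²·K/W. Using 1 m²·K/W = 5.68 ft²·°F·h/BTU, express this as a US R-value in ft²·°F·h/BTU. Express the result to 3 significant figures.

39.9 ft²·°F·h/BTU

R_US = 7.03 × 5.68 = 39.93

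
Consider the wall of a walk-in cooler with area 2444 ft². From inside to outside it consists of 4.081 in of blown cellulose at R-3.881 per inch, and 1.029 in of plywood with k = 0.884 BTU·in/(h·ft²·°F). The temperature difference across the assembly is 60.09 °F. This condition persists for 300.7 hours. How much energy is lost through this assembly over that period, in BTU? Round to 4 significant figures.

2597000 BTU

4.081 × 3.881 = 15.838
1.029/0.884 = 1.164
R_total = 15.838 + 1.164 = 17.002 ft²·°F·h/BTU
Q = 2444 × 60.09 / 17.002 = 8637.6 BTU/h
E = 8637.6 × 300.7 = 2597300 BTU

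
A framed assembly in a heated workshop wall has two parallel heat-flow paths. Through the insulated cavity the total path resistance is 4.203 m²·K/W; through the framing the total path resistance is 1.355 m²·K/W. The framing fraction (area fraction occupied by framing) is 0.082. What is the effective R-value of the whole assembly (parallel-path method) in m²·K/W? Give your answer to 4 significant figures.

3.585 m²·K/W

U_eff = 0.918/4.203 + 0.082/1.355 = 0.21842 + 0.060517 = 0.27893
R_eff = 1/U_eff = 3.5851 m²·K/W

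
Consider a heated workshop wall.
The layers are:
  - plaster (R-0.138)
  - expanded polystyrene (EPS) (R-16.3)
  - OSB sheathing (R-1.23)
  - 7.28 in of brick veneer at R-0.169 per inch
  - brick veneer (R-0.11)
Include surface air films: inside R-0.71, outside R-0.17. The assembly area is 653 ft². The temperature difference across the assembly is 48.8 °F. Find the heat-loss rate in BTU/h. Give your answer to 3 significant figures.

1600 BTU/h

7.28 × 0.169 = 1.23
R_total = 0.71 + 0.138 + 16.3 + 1.23 + 1.23 + 0.11 + 0.17 = 19.89 ft²·°F·h/BTU
Q = A·ΔT/R = 653 × 48.8 / 19.89 = 1602 BTU/h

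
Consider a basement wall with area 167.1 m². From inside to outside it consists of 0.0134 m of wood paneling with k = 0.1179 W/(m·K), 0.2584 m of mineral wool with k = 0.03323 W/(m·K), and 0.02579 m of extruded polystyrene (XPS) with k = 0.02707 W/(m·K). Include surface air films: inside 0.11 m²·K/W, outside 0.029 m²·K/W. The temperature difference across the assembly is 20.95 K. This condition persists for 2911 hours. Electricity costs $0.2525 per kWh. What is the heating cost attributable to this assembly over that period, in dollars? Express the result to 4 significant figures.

0.0134/0.1179 = 0.11366
0.2584/0.03323 = 7.7761
0.02579/0.02707 = 0.95272
R_total = 0.11 + 0.11366 + 7.7761 + 0.95272 + 0.029 = 8.9815 m²·K/W
Q = 167.1 × 20.95 / 8.9815 = 389.77 W
E = 389.77 W × 2911 h / 1000 = 1134.6 kWh
Cost = 1134.6 × 0.2525 = $286.49

286.5 dollars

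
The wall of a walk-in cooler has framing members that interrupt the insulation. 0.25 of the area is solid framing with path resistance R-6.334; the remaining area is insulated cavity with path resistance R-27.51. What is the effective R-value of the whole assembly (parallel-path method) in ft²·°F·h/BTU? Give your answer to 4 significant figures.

U_eff = 0.75/27.51 + 0.25/6.334 = 0.027263 + 0.03947 = 0.066732
R_eff = 1/U_eff = 14.985 ft²·°F·h/BTU

14.99 ft²·°F·h/BTU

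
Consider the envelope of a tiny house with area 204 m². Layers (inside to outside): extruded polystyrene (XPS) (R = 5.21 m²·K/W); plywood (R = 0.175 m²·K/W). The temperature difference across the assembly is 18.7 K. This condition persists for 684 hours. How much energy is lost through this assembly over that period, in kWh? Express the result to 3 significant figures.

R_total = 5.21 + 0.175 = 5.385 m²·K/W
Q = 204 × 18.7 / 5.385 = 708.4 W
E = 708.4 W × 684 h / 1000 = 484.6 kWh

485 kWh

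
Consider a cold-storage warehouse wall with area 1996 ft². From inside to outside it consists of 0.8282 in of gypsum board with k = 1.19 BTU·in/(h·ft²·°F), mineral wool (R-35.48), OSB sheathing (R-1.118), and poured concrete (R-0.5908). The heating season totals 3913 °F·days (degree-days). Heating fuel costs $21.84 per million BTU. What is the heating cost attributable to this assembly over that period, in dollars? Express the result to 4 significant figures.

108.1 dollars

0.8282/1.19 = 0.69597
R_total = 0.69597 + 35.48 + 1.118 + 0.5908 = 37.885 ft²·°F·h/BTU
E = A × HDD × 24 / R = 1996 × 3913 × 24 / 37.885 = 4947900 BTU
Cost = 4947900/10⁶ × 21.84 = $108.06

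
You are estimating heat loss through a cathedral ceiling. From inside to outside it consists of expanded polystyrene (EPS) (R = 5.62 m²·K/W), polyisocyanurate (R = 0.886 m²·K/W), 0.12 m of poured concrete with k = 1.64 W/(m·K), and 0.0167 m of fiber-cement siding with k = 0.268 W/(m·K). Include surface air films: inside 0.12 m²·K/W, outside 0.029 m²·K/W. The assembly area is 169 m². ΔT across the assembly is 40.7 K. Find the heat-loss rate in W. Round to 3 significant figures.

0.12/1.64 = 0.07317
0.0167/0.268 = 0.06231
R_total = 0.12 + 5.62 + 0.886 + 0.07317 + 0.06231 + 0.029 = 6.79 m²·K/W
Q = A·ΔT/R = 169 × 40.7 / 6.79 = 1013 W

1010 W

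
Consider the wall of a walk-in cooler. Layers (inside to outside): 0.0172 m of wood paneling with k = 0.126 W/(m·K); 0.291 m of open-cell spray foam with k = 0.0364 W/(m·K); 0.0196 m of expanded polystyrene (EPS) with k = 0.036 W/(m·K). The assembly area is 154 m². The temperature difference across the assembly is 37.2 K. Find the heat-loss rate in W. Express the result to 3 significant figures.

660 W

0.0172/0.126 = 0.1365
0.291/0.0364 = 7.995
0.0196/0.036 = 0.5444
R_total = 0.1365 + 7.995 + 0.5444 = 8.675 m²·K/W
Q = A·ΔT/R = 154 × 37.2 / 8.675 = 660.3 W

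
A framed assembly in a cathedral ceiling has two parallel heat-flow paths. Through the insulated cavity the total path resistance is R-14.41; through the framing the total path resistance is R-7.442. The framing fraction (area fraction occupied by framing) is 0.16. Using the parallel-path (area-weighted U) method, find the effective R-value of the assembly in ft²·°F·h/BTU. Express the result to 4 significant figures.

12.53 ft²·°F·h/BTU

U_eff = 0.84/14.41 + 0.16/7.442 = 0.058293 + 0.0215 = 0.079792
R_eff = 1/U_eff = 12.533 ft²·°F·h/BTU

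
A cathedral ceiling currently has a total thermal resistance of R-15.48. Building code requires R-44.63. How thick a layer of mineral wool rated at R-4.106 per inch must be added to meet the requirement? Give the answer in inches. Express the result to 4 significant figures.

ΔR = 44.63 − 15.48 = 29.15 ft²·°F·h/BTU
L = ΔR / (R/in) = 29.15/4.106 = 7.0994 in

7.099 in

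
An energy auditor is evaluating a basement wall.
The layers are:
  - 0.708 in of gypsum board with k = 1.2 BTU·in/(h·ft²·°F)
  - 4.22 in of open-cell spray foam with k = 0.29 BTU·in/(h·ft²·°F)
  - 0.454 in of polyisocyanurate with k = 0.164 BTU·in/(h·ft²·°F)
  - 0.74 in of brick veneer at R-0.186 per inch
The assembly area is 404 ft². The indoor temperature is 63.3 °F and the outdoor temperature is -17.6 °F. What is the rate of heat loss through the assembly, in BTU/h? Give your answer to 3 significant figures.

1810 BTU/h

0.708/1.2 = 0.59
4.22/0.29 = 14.55
0.454/0.164 = 2.768
0.74 × 0.186 = 0.1376
R_total = 0.59 + 14.55 + 2.768 + 0.1376 = 18.05 ft²·°F·h/BTU
Q = A·ΔT/R = 404 × (63.3 − (-17.6)) / 18.05 = 1811 BTU/h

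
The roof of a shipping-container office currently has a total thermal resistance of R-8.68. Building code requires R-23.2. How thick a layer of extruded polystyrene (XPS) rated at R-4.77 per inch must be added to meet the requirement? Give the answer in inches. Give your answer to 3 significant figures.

ΔR = 23.2 − 8.68 = 14.52 ft²·°F·h/BTU
L = ΔR / (R/in) = 14.52/4.77 = 3.044 in

3.04 in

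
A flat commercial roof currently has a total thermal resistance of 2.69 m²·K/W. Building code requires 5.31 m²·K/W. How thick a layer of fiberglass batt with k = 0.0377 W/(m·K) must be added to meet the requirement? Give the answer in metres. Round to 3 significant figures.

ΔR = 5.31 − 2.69 = 2.62 m²·K/W
L = ΔR × k = 2.62 × 0.0377 = 0.09877 m

0.0988 m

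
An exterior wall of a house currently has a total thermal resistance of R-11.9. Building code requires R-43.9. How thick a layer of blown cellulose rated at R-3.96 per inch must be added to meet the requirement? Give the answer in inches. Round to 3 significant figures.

8.08 in

ΔR = 43.9 − 11.9 = 32 ft²·°F·h/BTU
L = ΔR / (R/in) = 32/3.96 = 8.081 in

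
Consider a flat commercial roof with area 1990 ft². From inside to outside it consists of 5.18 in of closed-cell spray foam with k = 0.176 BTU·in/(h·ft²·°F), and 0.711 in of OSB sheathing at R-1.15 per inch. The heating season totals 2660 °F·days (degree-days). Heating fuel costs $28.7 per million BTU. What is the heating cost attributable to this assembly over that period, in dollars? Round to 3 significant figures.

121 dollars

5.18/0.176 = 29.43
0.711 × 1.15 = 0.8176
R_total = 29.43 + 0.8176 = 30.25 ft²·°F·h/BTU
E = A × HDD × 24 / R = 1990 × 2660 × 24 / 30.25 = 4200000 BTU
Cost = 4200000/10⁶ × 28.7 = $120.5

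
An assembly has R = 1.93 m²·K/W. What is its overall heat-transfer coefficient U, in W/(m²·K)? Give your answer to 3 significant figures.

U = 1/R = 1/1.93 = 0.5181

0.518 W/(m²·K)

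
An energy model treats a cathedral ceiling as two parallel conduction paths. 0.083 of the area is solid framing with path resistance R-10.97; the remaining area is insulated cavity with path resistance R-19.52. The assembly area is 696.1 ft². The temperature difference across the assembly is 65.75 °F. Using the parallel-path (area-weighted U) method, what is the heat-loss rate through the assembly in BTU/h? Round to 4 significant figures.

U_eff = 0.917/19.52 + 0.083/10.97 = 0.046977 + 0.0075661 = 0.054544
R_eff = 1/U_eff = 18.334 ft²·°F·h/BTU
Q = 696.1 × 65.75 / 18.334 = 2496.4 BTU/h

2496 BTU/h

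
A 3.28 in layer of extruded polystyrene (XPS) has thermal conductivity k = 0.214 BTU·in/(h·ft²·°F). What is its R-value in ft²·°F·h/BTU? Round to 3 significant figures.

15.3 ft²·°F·h/BTU

R = L/k = 3.28/0.214 = 15.33 ft²·°F·h/BTU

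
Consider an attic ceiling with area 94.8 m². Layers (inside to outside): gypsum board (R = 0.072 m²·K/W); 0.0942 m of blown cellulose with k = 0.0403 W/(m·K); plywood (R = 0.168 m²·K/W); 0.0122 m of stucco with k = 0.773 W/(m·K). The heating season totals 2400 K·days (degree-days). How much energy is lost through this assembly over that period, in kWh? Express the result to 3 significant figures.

2110 kWh

0.0942/0.0403 = 2.337
0.0122/0.773 = 0.01578
R_total = 0.072 + 2.337 + 0.168 + 0.01578 = 2.593 m²·K/W
E = A × HDD × 24 / R / 1000 = 94.8 × 2400 × 24 / 2.593 / 1000 = 2106 kWh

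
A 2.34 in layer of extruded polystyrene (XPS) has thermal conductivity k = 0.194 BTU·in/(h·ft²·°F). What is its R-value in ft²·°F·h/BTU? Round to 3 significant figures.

12.1 ft²·°F·h/BTU

R = L/k = 2.34/0.194 = 12.06 ft²·°F·h/BTU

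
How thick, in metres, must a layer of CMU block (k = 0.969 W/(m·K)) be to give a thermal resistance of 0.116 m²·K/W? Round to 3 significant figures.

0.112 m

L = R·k = 0.116 × 0.969 = 0.1124 m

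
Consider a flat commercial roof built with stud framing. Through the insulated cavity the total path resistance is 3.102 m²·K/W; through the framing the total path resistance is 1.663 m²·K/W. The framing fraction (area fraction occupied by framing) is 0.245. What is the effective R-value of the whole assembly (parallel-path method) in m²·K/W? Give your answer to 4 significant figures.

U_eff = 0.755/3.102 + 0.245/1.663 = 0.24339 + 0.14732 = 0.39072
R_eff = 1/U_eff = 2.5594 m²·K/W

2.559 m²·K/W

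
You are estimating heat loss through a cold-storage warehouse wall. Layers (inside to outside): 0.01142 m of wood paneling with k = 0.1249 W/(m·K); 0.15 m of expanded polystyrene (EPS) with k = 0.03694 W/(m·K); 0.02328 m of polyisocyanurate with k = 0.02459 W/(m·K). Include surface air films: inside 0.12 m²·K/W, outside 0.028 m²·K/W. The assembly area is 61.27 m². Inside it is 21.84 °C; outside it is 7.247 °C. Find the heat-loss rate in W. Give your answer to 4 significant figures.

0.01142/0.1249 = 0.091433
0.15/0.03694 = 4.0606
0.02328/0.02459 = 0.94673
R_total = 0.12 + 0.091433 + 4.0606 + 0.94673 + 0.028 = 5.2468 m²·K/W
Q = A·ΔT/R = 61.27 × (21.84 − 7.247) / 5.2468 = 170.41 W

170.4 W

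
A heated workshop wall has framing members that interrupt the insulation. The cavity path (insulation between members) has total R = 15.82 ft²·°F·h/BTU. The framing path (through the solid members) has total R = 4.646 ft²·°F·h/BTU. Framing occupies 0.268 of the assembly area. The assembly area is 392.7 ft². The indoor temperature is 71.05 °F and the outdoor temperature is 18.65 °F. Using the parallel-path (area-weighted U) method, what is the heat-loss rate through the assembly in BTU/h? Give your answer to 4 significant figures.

U_eff = 0.732/15.82 + 0.268/4.646 = 0.046271 + 0.057684 = 0.10395
R_eff = 1/U_eff = 9.6196 ft²·°F·h/BTU
Q = 392.7 × (71.05 − 18.65) / 9.6196 = 2139.1 BTU/h

2139 BTU/h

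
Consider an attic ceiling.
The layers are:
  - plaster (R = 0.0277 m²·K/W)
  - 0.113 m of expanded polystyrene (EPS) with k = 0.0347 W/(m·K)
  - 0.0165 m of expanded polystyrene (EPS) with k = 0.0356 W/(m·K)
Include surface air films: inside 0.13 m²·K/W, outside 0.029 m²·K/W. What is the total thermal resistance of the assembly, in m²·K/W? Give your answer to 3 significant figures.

0.113/0.0347 = 3.256
0.0165/0.0356 = 0.4635
R_total = 0.13 + 0.0277 + 3.256 + 0.4635 + 0.029 = 3.907 m²·K/W

3.91 m²·K/W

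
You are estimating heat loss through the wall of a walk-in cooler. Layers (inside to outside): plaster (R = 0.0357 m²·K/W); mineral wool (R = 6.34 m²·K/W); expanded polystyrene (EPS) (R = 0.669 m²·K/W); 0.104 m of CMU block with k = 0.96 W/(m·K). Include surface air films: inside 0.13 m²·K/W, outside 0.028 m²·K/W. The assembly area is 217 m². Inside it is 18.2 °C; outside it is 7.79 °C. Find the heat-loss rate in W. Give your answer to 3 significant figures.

0.104/0.96 = 0.1083
R_total = 0.13 + 0.0357 + 6.34 + 0.669 + 0.1083 + 0.028 = 7.311 m²·K/W
Q = A·ΔT/R = 217 × (18.2 − 7.79) / 7.311 = 309 W

309 W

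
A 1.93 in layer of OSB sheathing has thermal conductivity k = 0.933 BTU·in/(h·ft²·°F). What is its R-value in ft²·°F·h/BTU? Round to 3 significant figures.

2.07 ft²·°F·h/BTU

R = L/k = 1.93/0.933 = 2.069 ft²·°F·h/BTU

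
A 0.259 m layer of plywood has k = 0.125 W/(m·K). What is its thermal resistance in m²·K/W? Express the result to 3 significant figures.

R = L/k = 0.259/0.125 = 2.072 m²·K/W

2.07 m²·K/W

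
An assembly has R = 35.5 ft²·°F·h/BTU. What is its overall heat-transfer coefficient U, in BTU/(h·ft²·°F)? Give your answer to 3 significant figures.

U = 1/R = 1/35.5 = 0.02817

0.0282 BTU/(h·ft²·°F)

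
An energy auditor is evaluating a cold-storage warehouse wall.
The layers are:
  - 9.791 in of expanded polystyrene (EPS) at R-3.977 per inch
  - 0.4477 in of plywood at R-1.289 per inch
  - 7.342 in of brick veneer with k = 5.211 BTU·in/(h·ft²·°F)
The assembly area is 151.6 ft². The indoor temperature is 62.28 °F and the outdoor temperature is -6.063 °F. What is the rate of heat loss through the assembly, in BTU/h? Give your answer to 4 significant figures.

9.791 × 3.977 = 38.939
0.4477 × 1.289 = 0.57709
7.342/5.211 = 1.4089
R_total = 38.939 + 0.57709 + 1.4089 = 40.925 ft²·°F·h/BTU
Q = A·ΔT/R = 151.6 × (62.28 − (-6.063)) / 40.925 = 253.17 BTU/h

253.2 BTU/h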